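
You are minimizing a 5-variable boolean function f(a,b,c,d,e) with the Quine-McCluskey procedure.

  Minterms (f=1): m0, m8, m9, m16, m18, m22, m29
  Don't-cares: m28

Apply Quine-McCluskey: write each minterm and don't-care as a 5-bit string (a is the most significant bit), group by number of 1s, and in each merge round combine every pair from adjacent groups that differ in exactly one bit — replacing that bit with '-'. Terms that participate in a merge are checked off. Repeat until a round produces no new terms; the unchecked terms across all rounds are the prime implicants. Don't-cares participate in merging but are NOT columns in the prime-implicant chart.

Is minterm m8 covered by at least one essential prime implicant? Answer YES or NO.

YES

size-2^0 implicants → 00000(✓)  01000(✓)  01001(✓)  10000(✓)  10010(✓)  10110(✓)  11100(✓)  11101(✓)
size-2^1 implicants → -0000  0-000  0100-  10-10  100-0  1110-
Unchecked terms (primes): -0000, 0-000, 0100-, 10-10, 100-0, 1110-
Minterm coverage:
  m0 ⊆ -0000,0-000
  m8 ⊆ 0-000,0100-
  m9 ⊆ 0100- [E]
  m16 ⊆ -0000,100-0
  m18 ⊆ 10-10,100-0
  m22 ⊆ 10-10 [E]
  m29 ⊆ 1110- [E]
E = {0100-, 10-10, 1110-}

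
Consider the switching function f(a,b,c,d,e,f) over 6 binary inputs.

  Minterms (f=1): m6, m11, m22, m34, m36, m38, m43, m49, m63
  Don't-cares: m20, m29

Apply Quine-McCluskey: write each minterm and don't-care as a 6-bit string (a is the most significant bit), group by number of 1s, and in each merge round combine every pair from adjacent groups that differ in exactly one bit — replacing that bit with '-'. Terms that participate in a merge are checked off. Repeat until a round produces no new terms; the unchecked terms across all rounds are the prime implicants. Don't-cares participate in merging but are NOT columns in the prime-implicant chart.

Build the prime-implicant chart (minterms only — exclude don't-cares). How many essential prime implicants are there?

5

size-2^0 implicants → 000110(✓)  001011(✓)  010100(✓)  010110(✓)  011101  100010(✓)  100100(✓)  100110(✓)  101011(✓)  110001  111111
size-2^1 implicants → -00110  -01011  0-0110  0101-0  100-10  1001-0
Unchecked terms (primes): -00110, -01011, 0-0110, 0101-0, 011101, 100-10, 1001-0, 110001, 111111
Minterm coverage:
  m6 ⊆ -00110,0-0110
  m11 ⊆ -01011 [E]
  m22 ⊆ 0-0110,0101-0
  m34 ⊆ 100-10 [E]
  m36 ⊆ 1001-0 [E]
  m38 ⊆ -00110,100-10,1001-0
  m43 ⊆ -01011 [E]
  m49 ⊆ 110001 [E]
  m63 ⊆ 111111 [E]
E = {-01011, 100-10, 1001-0, 110001, 111111}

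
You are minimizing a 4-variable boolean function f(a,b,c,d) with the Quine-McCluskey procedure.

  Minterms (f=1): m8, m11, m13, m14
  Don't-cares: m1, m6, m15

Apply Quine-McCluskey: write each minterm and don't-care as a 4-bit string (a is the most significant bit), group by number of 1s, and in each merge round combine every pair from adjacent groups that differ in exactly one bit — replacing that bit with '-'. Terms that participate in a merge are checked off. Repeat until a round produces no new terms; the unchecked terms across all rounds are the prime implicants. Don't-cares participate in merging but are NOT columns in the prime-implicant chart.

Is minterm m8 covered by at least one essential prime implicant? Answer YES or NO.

[col 0] 0001, 0110*, 1000, 1011*, 1101*, 1110*, 1111*
[col 1] -110, 1-11, 11-1, 111-
Prime implicants: -110, 0001, 1-11, 1000, 11-1, 111-
PI chart (minterm → PIs covering it):
  8 | 1000  (sole → essential)
  11 | 1-11  (sole → essential)
  13 | 11-1  (sole → essential)
  14 | -110,111-
Essential prime implicants: 1-11, 1000, 11-1

YES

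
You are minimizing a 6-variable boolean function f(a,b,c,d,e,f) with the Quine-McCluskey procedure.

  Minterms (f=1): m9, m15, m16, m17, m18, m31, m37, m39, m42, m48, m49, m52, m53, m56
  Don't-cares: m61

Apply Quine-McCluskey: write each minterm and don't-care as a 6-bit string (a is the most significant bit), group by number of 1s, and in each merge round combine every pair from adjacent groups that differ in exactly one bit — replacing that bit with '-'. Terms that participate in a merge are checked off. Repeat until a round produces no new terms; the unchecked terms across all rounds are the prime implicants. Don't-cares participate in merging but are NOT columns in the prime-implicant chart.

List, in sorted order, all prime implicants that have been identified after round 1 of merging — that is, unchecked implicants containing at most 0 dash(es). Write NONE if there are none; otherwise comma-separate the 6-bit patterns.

001001, 101010

Round 0: 001001 001111✓ 010000✓ 010001✓ 010010✓ 011111✓ 100101✓ 100111✓ 101010 110000✓ 110001✓ 110100✓ 110101✓ 111000✓ 111101✓
Round 1: -10000✓ -10001✓ 0-1111 0100-0 01000-✓ 1-0101 1001-1 11-000 11-101 110-00✓ 110-01✓ 11000-✓ 11010-✓
Round 2: -1000- 110-0-
PIs = {-1000-, 0-1111, 001001, 0100-0, 1-0101, 1001-1, 101010, 11-000, 11-101, 110-0-}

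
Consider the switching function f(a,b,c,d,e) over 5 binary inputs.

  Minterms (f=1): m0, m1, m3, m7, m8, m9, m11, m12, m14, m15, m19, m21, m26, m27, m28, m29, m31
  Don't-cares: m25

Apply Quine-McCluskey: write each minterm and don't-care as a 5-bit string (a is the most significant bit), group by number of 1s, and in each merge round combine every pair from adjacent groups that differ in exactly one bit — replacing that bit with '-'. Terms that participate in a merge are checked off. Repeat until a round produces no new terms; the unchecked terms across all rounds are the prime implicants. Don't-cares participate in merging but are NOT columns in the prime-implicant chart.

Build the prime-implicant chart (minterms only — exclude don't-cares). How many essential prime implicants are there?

5

[col 0] 00000*, 00001*, 00011*, 00111*, 01000*, 01001*, 01011*, 01100*, 01110*, 01111*, 10011*, 10101*, 11001*, 11010*, 11011*, 11100*, 11101*, 11111*
[col 1] -0011*, -1001*, -1011*, -1100, -1111*, 0-000*, 0-001*, 0-011*, 0-111*, 00-11*, 000-1*, 0000-*, 01-00, 01-11*, 010-1*, 0100-*, 011-0, 0111-, 1-011*, 1-101, 11-01*, 11-11*, 110-1*, 1101-, 111-1*, 1110-
[col 2] --011, -1-11, -10-1, 0--11, 0-0-1, 0-00-, 11--1
Prime implicants: --011, -1-11, -10-1, -1100, 0--11, 0-0-1, 0-00-, 01-00, 011-0, 0111-, 1-101, 11--1, 1101-, 1110-
PI chart (minterm → PIs covering it):
  0 | 0-00-  (sole → essential)
  1 | 0-0-1,0-00-
  3 | --011,0--11,0-0-1
  7 | 0--11  (sole → essential)
  8 | 0-00-,01-00
  9 | -10-1,0-0-1,0-00-
  11 | --011,-1-11,-10-1,0--11,0-0-1
  12 | -1100,01-00,011-0
  14 | 011-0,0111-
  15 | -1-11,0--11,0111-
  19 | --011  (sole → essential)
  21 | 1-101  (sole → essential)
  26 | 1101-  (sole → essential)
  27 | --011,-1-11,-10-1,11--1,1101-
  28 | -1100,1110-
  29 | 1-101,11--1,1110-
  31 | -1-11,11--1
Essential prime implicants: --011, 0--11, 0-00-, 1-101, 1101-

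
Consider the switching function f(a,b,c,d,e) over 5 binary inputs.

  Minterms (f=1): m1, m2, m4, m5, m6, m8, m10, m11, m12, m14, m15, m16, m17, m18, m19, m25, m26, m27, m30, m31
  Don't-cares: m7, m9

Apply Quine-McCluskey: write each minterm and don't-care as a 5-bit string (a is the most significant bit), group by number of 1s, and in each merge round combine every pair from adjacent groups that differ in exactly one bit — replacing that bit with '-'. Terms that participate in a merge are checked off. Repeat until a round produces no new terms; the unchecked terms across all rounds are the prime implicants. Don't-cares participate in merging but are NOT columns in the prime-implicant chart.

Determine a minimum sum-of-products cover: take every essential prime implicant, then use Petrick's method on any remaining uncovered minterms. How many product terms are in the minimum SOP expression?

size-2^0 implicants → 00001(✓)  00010(✓)  00100(✓)  00101(✓)  00110(✓)  00111(✓)  01000(✓)  01001(✓)  01010(✓)  01011(✓)  01100(✓)  01110(✓)  01111(✓)  10000(✓)  10001(✓)  10010(✓)  10011(✓)  11001(✓)  11010(✓)  11011(✓)  11110(✓)  11111(✓)
size-2^1 implicants → -0001(✓)  -0010(✓)  -1001(✓)  -1010(✓)  -1011(✓)  -1110(✓)  -1111(✓)  0-001(✓)  0-010(✓)  0-100(✓)  0-110(✓)  0-111(✓)  00-01  00-10(✓)  001-0(✓)  001-1(✓)  0010-(✓)  0011-(✓)  01-00(✓)  01-10(✓)  01-11(✓)  010-0(✓)  010-1(✓)  0100-(✓)  0101-(✓)  011-0(✓)  0111-(✓)  1-001(✓)  1-010(✓)  1-011(✓)  100-0(✓)  100-1(✓)  1000-(✓)  1001-(✓)  11-10(✓)  11-11(✓)  110-1(✓)  1101-(✓)  1111-(✓)
size-2^2 implicants → --001  --010  -1-10(✓)  -1-11(✓)  -10-1  -101-(✓)  -111-(✓)  0--10  0-1-0  0-11-  001--  01--0  01-1-(✓)  010--  1-0-1  1-01-  100--  11-1-(✓)
size-2^3 implicants → -1-1-
Unchecked terms (primes): --001, --010, -1-1-, -10-1, 0--10, 0-1-0, 0-11-, 00-01, 001--, 01--0, 010--, 1-0-1, 1-01-, 100--
Minterm coverage:
  m1 ⊆ --001,00-01
  m2 ⊆ --010,0--10
  m4 ⊆ 0-1-0,001--
  m5 ⊆ 00-01,001--
  m6 ⊆ 0--10,0-1-0,0-11-,001--
  m8 ⊆ 01--0,010--
  m10 ⊆ --010,-1-1-,0--10,01--0,010--
  m11 ⊆ -1-1-,-10-1,010--
  m12 ⊆ 0-1-0,01--0
  m14 ⊆ -1-1-,0--10,0-1-0,0-11-,01--0
  m15 ⊆ -1-1-,0-11-
  m16 ⊆ 100-- [E]
  m17 ⊆ --001,1-0-1,100--
  m18 ⊆ --010,1-01-,100--
  m19 ⊆ 1-0-1,1-01-,100--
  m25 ⊆ --001,-10-1,1-0-1
  m26 ⊆ --010,-1-1-,1-01-
  m27 ⊆ -1-1-,-10-1,1-0-1,1-01-
  m30 ⊆ -1-1- [E]
  m31 ⊆ -1-1- [E]
E = {-1-1-, 100--}
Petrick residual → --001, --010, 001--, 01--0
Cover = c'd'e + c'de' + bd + a'b'c + a'be' + ab'c'  |cover|=6

6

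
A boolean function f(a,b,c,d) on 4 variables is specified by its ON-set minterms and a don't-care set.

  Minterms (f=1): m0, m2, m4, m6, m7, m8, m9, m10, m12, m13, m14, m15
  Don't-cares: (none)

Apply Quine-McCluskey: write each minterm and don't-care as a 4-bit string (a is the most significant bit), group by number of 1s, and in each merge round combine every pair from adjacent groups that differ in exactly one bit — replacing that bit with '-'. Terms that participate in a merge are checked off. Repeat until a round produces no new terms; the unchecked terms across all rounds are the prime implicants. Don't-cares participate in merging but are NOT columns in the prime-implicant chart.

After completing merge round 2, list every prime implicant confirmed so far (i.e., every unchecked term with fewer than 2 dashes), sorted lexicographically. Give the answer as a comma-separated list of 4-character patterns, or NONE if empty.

NONE

[col 0] 0000*, 0010*, 0100*, 0110*, 0111*, 1000*, 1001*, 1010*, 1100*, 1101*, 1110*, 1111*
[col 1] -000*, -010*, -100*, -110*, -111*, 0-00*, 0-10*, 00-0*, 01-0*, 011-*, 1-00*, 1-01*, 1-10*, 10-0*, 100-*, 11-0*, 11-1*, 110-*, 111-*
[col 2] --00*, --10*, -0-0*, -1-0*, -11-, 0--0*, 1--0*, 1-0-, 11--
[col 3] ---0
Prime implicants: ---0, -11-, 1-0-, 11--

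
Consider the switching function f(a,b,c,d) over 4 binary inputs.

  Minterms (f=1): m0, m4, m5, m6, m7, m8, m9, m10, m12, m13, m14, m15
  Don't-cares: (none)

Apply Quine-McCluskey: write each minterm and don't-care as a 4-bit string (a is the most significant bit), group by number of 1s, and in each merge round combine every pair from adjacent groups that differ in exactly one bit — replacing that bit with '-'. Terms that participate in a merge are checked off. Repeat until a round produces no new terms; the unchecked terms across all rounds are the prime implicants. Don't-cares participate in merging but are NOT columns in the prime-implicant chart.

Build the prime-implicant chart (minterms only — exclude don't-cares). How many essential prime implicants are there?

Round 0: 0000✓ 0100✓ 0101✓ 0110✓ 0111✓ 1000✓ 1001✓ 1010✓ 1100✓ 1101✓ 1110✓ 1111✓
Round 1: -000✓ -100✓ -101✓ -110✓ -111✓ 0-00✓ 01-0✓ 01-1✓ 010-✓ 011-✓ 1-00✓ 1-01✓ 1-10✓ 10-0✓ 100-✓ 11-0✓ 11-1✓ 110-✓ 111-✓
Round 2: --00 -1-0✓ -1-1✓ -10-✓ -11-✓ 01--✓ 1--0 1-0- 11--✓
Round 3: -1--
PIs = {--00, -1--, 1--0, 1-0-}
Coverage chart:
  m0: --00 ←essential
  m4: --00,-1--
  m5: -1-- ←essential
  m6: -1-- ←essential
  m7: -1-- ←essential
  m8: --00,1--0,1-0-
  m9: 1-0- ←essential
  m10: 1--0 ←essential
  m12: --00,-1--,1--0,1-0-
  m13: -1--,1-0-
  m14: -1--,1--0
  m15: -1-- ←essential
Essential: --00, -1--, 1--0, 1-0-

4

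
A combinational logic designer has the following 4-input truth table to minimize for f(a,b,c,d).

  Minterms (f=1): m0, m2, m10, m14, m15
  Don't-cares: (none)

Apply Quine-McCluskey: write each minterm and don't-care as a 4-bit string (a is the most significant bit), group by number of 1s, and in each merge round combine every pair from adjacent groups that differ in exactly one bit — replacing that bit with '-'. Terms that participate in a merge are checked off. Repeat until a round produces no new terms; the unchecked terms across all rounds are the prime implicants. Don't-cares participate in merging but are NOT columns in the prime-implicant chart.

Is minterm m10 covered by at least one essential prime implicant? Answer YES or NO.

[col 0] 0000*, 0010*, 1010*, 1110*, 1111*
[col 1] -010, 00-0, 1-10, 111-
Prime implicants: -010, 00-0, 1-10, 111-
PI chart (minterm → PIs covering it):
  0 | 00-0  (sole → essential)
  2 | -010,00-0
  10 | -010,1-10
  14 | 1-10,111-
  15 | 111-  (sole → essential)
Essential prime implicants: 00-0, 111-

NO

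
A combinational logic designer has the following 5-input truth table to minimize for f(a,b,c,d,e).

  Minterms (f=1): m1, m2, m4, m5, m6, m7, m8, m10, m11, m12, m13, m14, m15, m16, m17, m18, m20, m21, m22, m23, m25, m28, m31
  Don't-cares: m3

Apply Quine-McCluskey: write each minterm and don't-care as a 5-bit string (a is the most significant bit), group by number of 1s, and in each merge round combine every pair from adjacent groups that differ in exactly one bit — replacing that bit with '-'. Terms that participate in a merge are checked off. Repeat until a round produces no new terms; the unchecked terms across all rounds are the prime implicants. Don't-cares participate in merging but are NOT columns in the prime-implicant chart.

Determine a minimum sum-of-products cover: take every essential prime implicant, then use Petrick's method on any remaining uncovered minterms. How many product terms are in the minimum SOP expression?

Round 0: 00001✓ 00010✓ 00011✓ 00100✓ 00101✓ 00110✓ 00111✓ 01000✓ 01010✓ 01011✓ 01100✓ 01101✓ 01110✓ 01111✓ 10000✓ 10001✓ 10010✓ 10100✓ 10101✓ 10110✓ 10111✓ 11001✓ 11100✓ 11111✓
Round 1: -0001✓ -0010✓ -0100✓ -0101✓ -0110✓ -0111✓ -1100✓ -1111✓ 0-010✓ 0-011✓ 0-100✓ 0-101✓ 0-110✓ 0-111✓ 00-01✓ 00-10✓ 00-11✓ 000-1✓ 0001-✓ 001-0✓ 001-1✓ 0010-✓ 0011-✓ 01-00✓ 01-10✓ 01-11✓ 010-0✓ 0101-✓ 011-0✓ 011-1✓ 0110-✓ 0111-✓ 1-001 1-100✓ 1-111✓ 10-00✓ 10-01✓ 10-10✓ 100-0✓ 1000-✓ 101-0✓ 101-1✓ 1010-✓ 1011-✓
Round 2: --100 --111 -0-01 -0-10 -01-0✓ -01-1✓ -010-✓ -011-✓ 0--10✓ 0--11✓ 0-01-✓ 0-1-0✓ 0-1-1✓ 0-10-✓ 0-11-✓ 00--1 00-1-✓ 001--✓ 01--0 01-1-✓ 011--✓ 10--0 10-0- 101--✓
Round 3: -01-- 0--1- 0-1--
PIs = {--100, --111, -0-01, -0-10, -01--, 0--1-, 0-1--, 00--1, 01--0, 1-001, 10--0, 10-0-}
Coverage chart:
  m1: -0-01,00--1
  m2: -0-10,0--1-
  m4: --100,-01--,0-1--
  m5: -0-01,-01--,0-1--,00--1
  m6: -0-10,-01--,0--1-,0-1--
  m7: --111,-01--,0--1-,0-1--,00--1
  m8: 01--0 ←essential
  m10: 0--1-,01--0
  m11: 0--1- ←essential
  m12: --100,0-1--,01--0
  m13: 0-1-- ←essential
  m14: 0--1-,0-1--,01--0
  m15: --111,0--1-,0-1--
  m16: 10--0,10-0-
  m17: -0-01,1-001,10-0-
  m18: -0-10,10--0
  m20: --100,-01--,10--0,10-0-
  m21: -0-01,-01--,10-0-
  m22: -0-10,-01--,10--0
  m23: --111,-01--
  m25: 1-001 ←essential
  m28: --100 ←essential
  m31: --111 ←essential
Essential: --100, --111, 0--1-, 0-1--, 01--0, 1-001
Petrick residual → -0-01, 10--0
Min cover (8 terms): cd'e' + cde + b'd'e + a'd + a'c + a'be' + ac'd'e + ab'e'

8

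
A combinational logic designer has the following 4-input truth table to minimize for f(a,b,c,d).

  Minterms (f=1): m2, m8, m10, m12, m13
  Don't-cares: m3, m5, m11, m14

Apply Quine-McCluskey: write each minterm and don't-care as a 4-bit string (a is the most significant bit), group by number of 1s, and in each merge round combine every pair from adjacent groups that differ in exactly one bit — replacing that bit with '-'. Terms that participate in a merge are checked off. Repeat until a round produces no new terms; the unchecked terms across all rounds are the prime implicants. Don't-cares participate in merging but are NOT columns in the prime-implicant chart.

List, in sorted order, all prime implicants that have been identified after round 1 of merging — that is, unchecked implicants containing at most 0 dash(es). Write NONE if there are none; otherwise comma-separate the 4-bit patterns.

NONE

[col 0] 0010*, 0011*, 0101*, 1000*, 1010*, 1011*, 1100*, 1101*, 1110*
[col 1] -010*, -011*, -101, 001-*, 1-00*, 1-10*, 10-0*, 101-*, 11-0*, 110-
[col 2] -01-, 1--0
Prime implicants: -01-, -101, 1--0, 110-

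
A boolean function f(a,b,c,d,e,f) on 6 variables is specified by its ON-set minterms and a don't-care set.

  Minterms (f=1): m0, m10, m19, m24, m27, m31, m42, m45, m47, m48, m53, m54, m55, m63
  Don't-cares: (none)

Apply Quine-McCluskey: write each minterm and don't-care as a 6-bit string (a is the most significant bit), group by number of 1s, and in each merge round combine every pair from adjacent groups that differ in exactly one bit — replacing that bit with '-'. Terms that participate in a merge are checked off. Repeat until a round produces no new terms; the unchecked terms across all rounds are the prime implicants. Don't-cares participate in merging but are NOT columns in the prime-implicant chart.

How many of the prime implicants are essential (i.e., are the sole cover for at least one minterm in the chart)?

size-2^0 implicants → 000000  001010(✓)  010011(✓)  011000  011011(✓)  011111(✓)  101010(✓)  101101(✓)  101111(✓)  110000  110101(✓)  110110(✓)  110111(✓)  111111(✓)
size-2^1 implicants → -01010  -11111  01-011  011-11  1-1111  1011-1  11-111  1101-1  11011-
Unchecked terms (primes): -01010, -11111, 000000, 01-011, 011-11, 011000, 1-1111, 1011-1, 11-111, 110000, 1101-1, 11011-
Minterm coverage:
  m0 ⊆ 000000 [E]
  m10 ⊆ -01010 [E]
  m19 ⊆ 01-011 [E]
  m24 ⊆ 011000 [E]
  m27 ⊆ 01-011,011-11
  m31 ⊆ -11111,011-11
  m42 ⊆ -01010 [E]
  m45 ⊆ 1011-1 [E]
  m47 ⊆ 1-1111,1011-1
  m48 ⊆ 110000 [E]
  m53 ⊆ 1101-1 [E]
  m54 ⊆ 11011- [E]
  m55 ⊆ 11-111,1101-1,11011-
  m63 ⊆ -11111,1-1111,11-111
E = {-01010, 000000, 01-011, 011000, 1011-1, 110000, 1101-1, 11011-}

8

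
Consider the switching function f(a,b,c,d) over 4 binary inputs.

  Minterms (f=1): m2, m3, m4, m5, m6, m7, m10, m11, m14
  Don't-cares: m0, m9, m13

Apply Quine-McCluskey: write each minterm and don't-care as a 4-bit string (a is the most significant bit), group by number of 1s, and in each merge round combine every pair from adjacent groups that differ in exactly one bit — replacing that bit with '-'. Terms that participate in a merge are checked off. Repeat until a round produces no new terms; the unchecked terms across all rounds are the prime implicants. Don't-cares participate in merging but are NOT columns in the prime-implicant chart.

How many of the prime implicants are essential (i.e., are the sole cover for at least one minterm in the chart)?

[col 0] 0000*, 0010*, 0011*, 0100*, 0101*, 0110*, 0111*, 1001*, 1010*, 1011*, 1101*, 1110*
[col 1] -010*, -011*, -101, -110*, 0-00*, 0-10*, 0-11*, 00-0*, 001-*, 01-0*, 01-1*, 010-*, 011-*, 1-01, 1-10*, 10-1, 101-*
[col 2] --10, -01-, 0--0, 0-1-, 01--
Prime implicants: --10, -01-, -101, 0--0, 0-1-, 01--, 1-01, 10-1
PI chart (minterm → PIs covering it):
  2 | --10,-01-,0--0,0-1-
  3 | -01-,0-1-
  4 | 0--0,01--
  5 | -101,01--
  6 | --10,0--0,0-1-,01--
  7 | 0-1-,01--
  10 | --10,-01-
  11 | -01-,10-1
  14 | --10  (sole → essential)
Essential prime implicants: --10

1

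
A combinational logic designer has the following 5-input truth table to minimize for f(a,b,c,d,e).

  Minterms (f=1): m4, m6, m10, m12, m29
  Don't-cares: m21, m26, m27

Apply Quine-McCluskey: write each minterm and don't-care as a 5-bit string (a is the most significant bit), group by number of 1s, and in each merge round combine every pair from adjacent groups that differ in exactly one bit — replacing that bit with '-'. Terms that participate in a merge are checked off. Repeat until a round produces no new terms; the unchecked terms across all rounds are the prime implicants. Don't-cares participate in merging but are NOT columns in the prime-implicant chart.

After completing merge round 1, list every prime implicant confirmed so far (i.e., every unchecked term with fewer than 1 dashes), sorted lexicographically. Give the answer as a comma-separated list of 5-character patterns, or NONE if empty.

[col 0] 00100*, 00110*, 01010*, 01100*, 10101*, 11010*, 11011*, 11101*
[col 1] -1010, 0-100, 001-0, 1-101, 1101-
Prime implicants: -1010, 0-100, 001-0, 1-101, 1101-

NONE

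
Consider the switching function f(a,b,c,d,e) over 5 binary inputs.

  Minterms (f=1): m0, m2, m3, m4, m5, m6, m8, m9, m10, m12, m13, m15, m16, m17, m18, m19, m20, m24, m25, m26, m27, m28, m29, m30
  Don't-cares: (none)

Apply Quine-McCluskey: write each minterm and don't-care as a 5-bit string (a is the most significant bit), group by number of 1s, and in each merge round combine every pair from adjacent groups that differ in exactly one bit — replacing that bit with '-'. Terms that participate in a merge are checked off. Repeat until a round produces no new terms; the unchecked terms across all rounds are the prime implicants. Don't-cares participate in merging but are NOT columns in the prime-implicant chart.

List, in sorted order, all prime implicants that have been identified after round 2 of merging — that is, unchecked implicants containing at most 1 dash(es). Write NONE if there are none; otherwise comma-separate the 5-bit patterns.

[col 0] 00000*, 00010*, 00011*, 00100*, 00101*, 00110*, 01000*, 01001*, 01010*, 01100*, 01101*, 01111*, 10000*, 10001*, 10010*, 10011*, 10100*, 11000*, 11001*, 11010*, 11011*, 11100*, 11101*, 11110*
[col 1] -0000*, -0010*, -0011*, -0100*, -1000*, -1001*, -1010*, -1100*, -1101*, 0-000*, 0-010*, 0-100*, 0-101*, 00-00*, 00-10*, 000-0*, 0001-*, 001-0*, 0010-*, 01-00*, 01-01*, 010-0*, 0100-*, 011-1, 0110-*, 1-000*, 1-001*, 1-010*, 1-011*, 1-100*, 10-00*, 100-0*, 100-1*, 1000-*, 1001-*, 11-00*, 11-01*, 11-10*, 110-0*, 110-1*, 1100-*, 1101-*, 111-0*, 1110-*
[col 2] --000*, --010*, --100*, -0-00*, -00-0*, -001-, -1-00*, -1-01*, -10-0*, -100-*, -110-*, 0--00*, 0-0-0*, 0-10-, 00--0, 01-0-*, 1--00*, 1-0-0*, 1-0-1*, 1-00-*, 1-01-*, 100--*, 11--0, 11-0-*, 110--*
[col 3] ---00, --0-0, -1-0-, 1-0--
Prime implicants: ---00, --0-0, -001-, -1-0-, 0-10-, 00--0, 011-1, 1-0--, 11--0

011-1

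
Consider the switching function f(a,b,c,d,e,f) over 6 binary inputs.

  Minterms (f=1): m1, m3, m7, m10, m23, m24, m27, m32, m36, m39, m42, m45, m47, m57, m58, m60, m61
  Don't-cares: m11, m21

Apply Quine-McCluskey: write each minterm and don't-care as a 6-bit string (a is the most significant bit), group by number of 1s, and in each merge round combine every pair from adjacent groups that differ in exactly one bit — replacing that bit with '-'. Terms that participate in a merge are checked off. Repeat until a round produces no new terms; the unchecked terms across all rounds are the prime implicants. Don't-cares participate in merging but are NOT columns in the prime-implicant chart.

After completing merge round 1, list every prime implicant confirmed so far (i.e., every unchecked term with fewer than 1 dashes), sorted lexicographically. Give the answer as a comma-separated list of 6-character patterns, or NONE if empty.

011000

size-2^0 implicants → 000001(✓)  000011(✓)  000111(✓)  001010(✓)  001011(✓)  010101(✓)  010111(✓)  011000  011011(✓)  100000(✓)  100100(✓)  100111(✓)  101010(✓)  101101(✓)  101111(✓)  111001(✓)  111010(✓)  111100(✓)  111101(✓)
size-2^1 implicants → -00111  -01010  0-0111  0-1011  00-011  000-11  0000-1  00101-  0101-1  1-1010  1-1101  10-111  100-00  1011-1  111-01  11110-
Unchecked terms (primes): -00111, -01010, 0-0111, 0-1011, 00-011, 000-11, 0000-1, 00101-, 0101-1, 011000, 1-1010, 1-1101, 10-111, 100-00, 1011-1, 111-01, 11110-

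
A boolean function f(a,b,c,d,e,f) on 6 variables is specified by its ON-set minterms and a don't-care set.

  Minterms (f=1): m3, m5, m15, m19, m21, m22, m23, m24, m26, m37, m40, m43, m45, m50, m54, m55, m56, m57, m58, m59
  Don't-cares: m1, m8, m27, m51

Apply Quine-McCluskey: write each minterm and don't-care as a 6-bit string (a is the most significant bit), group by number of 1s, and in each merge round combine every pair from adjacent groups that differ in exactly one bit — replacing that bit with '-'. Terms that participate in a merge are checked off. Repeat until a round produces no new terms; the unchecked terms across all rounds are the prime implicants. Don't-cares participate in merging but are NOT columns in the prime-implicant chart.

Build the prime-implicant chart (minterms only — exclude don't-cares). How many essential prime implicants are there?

6

size-2^0 implicants → 000001(✓)  000011(✓)  000101(✓)  001000(✓)  001111  010011(✓)  010101(✓)  010110(✓)  010111(✓)  011000(✓)  011010(✓)  011011(✓)  100101(✓)  101000(✓)  101011(✓)  101101(✓)  110010(✓)  110011(✓)  110110(✓)  110111(✓)  111000(✓)  111001(✓)  111010(✓)  111011(✓)
size-2^1 implicants → -00101  -01000(✓)  -10011(✓)  -10110(✓)  -10111(✓)  -11000(✓)  -11010(✓)  -11011(✓)  0-0011  0-0101  0-1000(✓)  000-01  0000-1  01-011(✓)  010-11(✓)  0101-1  01011-(✓)  0110-0(✓)  01101-(✓)  1-1000(✓)  1-1011  10-101  11-010(✓)  11-011(✓)  110-10(✓)  110-11(✓)  11001-(✓)  11011-(✓)  1110-0(✓)  1110-1(✓)  11100-(✓)  11101-(✓)
size-2^2 implicants → --1000  -1-011  -10-11  -1011-  -110-0  -1101-  11-01-  110-1-  1110--
Unchecked terms (primes): --1000, -00101, -1-011, -10-11, -1011-, -110-0, -1101-, 0-0011, 0-0101, 000-01, 0000-1, 001111, 0101-1, 1-1011, 10-101, 11-01-, 110-1-, 1110--
Minterm coverage:
  m3 ⊆ 0-0011,0000-1
  m5 ⊆ -00101,0-0101,000-01
  m15 ⊆ 001111 [E]
  m19 ⊆ -1-011,-10-11,0-0011
  m21 ⊆ 0-0101,0101-1
  m22 ⊆ -1011- [E]
  m23 ⊆ -10-11,-1011-,0101-1
  m24 ⊆ --1000,-110-0
  m26 ⊆ -110-0,-1101-
  m37 ⊆ -00101,10-101
  m40 ⊆ --1000 [E]
  m43 ⊆ 1-1011 [E]
  m45 ⊆ 10-101 [E]
  m50 ⊆ 11-01-,110-1-
  m54 ⊆ -1011-,110-1-
  m55 ⊆ -10-11,-1011-,110-1-
  m56 ⊆ --1000,-110-0,1110--
  m57 ⊆ 1110-- [E]
  m58 ⊆ -110-0,-1101-,11-01-,1110--
  m59 ⊆ -1-011,-1101-,1-1011,11-01-,1110--
E = {--1000, -1011-, 001111, 1-1011, 10-101, 1110--}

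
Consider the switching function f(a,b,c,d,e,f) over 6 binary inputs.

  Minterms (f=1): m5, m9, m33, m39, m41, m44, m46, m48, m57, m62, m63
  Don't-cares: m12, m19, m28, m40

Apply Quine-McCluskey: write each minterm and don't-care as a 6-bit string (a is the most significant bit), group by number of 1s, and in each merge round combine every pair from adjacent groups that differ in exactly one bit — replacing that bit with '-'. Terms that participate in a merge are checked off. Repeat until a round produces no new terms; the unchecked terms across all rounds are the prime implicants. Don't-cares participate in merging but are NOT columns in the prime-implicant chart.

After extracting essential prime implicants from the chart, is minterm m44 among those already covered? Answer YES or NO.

[col 0] 000101, 001001*, 001100*, 010011, 011100*, 100001*, 100111, 101000*, 101001*, 101100*, 101110*, 110000, 111001*, 111110*, 111111*
[col 1] -01001, -01100, 0-1100, 1-1001, 1-1110, 10-001, 101-00, 10100-, 1011-0, 11111-
Prime implicants: -01001, -01100, 0-1100, 000101, 010011, 1-1001, 1-1110, 10-001, 100111, 101-00, 10100-, 1011-0, 110000, 11111-
PI chart (minterm → PIs covering it):
  5 | 000101  (sole → essential)
  9 | -01001  (sole → essential)
  33 | 10-001  (sole → essential)
  39 | 100111  (sole → essential)
  41 | -01001,1-1001,10-001,10100-
  44 | -01100,101-00,1011-0
  46 | 1-1110,1011-0
  48 | 110000  (sole → essential)
  57 | 1-1001  (sole → essential)
  62 | 1-1110,11111-
  63 | 11111-  (sole → essential)
Essential prime implicants: -01001, 000101, 1-1001, 10-001, 100111, 110000, 11111-

NO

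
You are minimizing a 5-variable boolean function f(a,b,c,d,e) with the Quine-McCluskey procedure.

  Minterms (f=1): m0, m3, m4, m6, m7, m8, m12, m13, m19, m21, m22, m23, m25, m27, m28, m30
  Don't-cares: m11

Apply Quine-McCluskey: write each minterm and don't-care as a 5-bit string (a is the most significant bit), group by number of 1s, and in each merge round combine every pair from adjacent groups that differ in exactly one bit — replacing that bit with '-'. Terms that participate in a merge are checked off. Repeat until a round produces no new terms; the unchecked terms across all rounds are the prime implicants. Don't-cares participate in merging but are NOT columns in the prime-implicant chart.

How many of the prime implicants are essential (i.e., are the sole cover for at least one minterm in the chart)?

4

size-2^0 implicants → 00000(✓)  00011(✓)  00100(✓)  00110(✓)  00111(✓)  01000(✓)  01011(✓)  01100(✓)  01101(✓)  10011(✓)  10101(✓)  10110(✓)  10111(✓)  11001(✓)  11011(✓)  11100(✓)  11110(✓)
size-2^1 implicants → -0011(✓)  -0110(✓)  -0111(✓)  -1011(✓)  -1100  0-000(✓)  0-011(✓)  0-100(✓)  00-00(✓)  00-11(✓)  001-0  0011-(✓)  01-00(✓)  0110-  1-011(✓)  1-110  10-11(✓)  101-1  1011-(✓)  110-1  111-0
size-2^2 implicants → --011  -0-11  -011-  0--00
Unchecked terms (primes): --011, -0-11, -011-, -1100, 0--00, 001-0, 0110-, 1-110, 101-1, 110-1, 111-0
Minterm coverage:
  m0 ⊆ 0--00 [E]
  m3 ⊆ --011,-0-11
  m4 ⊆ 0--00,001-0
  m6 ⊆ -011-,001-0
  m7 ⊆ -0-11,-011-
  m8 ⊆ 0--00 [E]
  m12 ⊆ -1100,0--00,0110-
  m13 ⊆ 0110- [E]
  m19 ⊆ --011,-0-11
  m21 ⊆ 101-1 [E]
  m22 ⊆ -011-,1-110
  m23 ⊆ -0-11,-011-,101-1
  m25 ⊆ 110-1 [E]
  m27 ⊆ --011,110-1
  m28 ⊆ -1100,111-0
  m30 ⊆ 1-110,111-0
E = {0--00, 0110-, 101-1, 110-1}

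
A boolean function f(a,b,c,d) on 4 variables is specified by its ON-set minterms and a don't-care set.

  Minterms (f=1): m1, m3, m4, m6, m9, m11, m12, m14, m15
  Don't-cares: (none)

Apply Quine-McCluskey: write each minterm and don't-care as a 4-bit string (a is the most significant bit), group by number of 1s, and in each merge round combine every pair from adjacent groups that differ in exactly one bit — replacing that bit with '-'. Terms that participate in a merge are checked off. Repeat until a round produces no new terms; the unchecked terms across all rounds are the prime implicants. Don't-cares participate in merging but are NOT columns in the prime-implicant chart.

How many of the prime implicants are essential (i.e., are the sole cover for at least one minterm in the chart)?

Round 0: 0001✓ 0011✓ 0100✓ 0110✓ 1001✓ 1011✓ 1100✓ 1110✓ 1111✓
Round 1: -001✓ -011✓ -100✓ -110✓ 00-1✓ 01-0✓ 1-11 10-1✓ 11-0✓ 111-
Round 2: -0-1 -1-0
PIs = {-0-1, -1-0, 1-11, 111-}
Coverage chart:
  m1: -0-1 ←essential
  m3: -0-1 ←essential
  m4: -1-0 ←essential
  m6: -1-0 ←essential
  m9: -0-1 ←essential
  m11: -0-1,1-11
  m12: -1-0 ←essential
  m14: -1-0,111-
  m15: 1-11,111-
Essential: -0-1, -1-0

2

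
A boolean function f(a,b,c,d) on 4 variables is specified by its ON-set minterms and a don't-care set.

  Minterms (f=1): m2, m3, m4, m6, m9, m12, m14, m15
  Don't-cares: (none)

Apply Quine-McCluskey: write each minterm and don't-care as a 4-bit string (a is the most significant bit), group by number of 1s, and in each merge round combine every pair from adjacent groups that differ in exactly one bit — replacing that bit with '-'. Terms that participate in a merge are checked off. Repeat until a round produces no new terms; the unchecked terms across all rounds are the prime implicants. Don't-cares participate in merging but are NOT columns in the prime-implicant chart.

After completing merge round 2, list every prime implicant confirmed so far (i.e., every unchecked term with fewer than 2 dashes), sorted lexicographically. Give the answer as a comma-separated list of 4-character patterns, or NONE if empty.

size-2^0 implicants → 0010(✓)  0011(✓)  0100(✓)  0110(✓)  1001  1100(✓)  1110(✓)  1111(✓)
size-2^1 implicants → -100(✓)  -110(✓)  0-10  001-  01-0(✓)  11-0(✓)  111-
size-2^2 implicants → -1-0
Unchecked terms (primes): -1-0, 0-10, 001-, 1001, 111-

0-10, 001-, 1001, 111-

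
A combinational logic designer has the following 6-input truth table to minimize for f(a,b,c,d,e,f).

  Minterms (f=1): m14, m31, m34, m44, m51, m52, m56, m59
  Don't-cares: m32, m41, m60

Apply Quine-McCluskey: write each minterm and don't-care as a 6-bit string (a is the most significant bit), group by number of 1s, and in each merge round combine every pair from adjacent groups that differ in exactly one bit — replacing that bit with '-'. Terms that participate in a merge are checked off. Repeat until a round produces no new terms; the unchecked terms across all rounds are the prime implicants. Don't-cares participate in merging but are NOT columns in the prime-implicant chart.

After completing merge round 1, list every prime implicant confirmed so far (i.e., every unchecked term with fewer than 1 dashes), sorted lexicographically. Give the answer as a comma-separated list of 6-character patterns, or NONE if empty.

001110, 011111, 101001

size-2^0 implicants → 001110  011111  100000(✓)  100010(✓)  101001  101100(✓)  110011(✓)  110100(✓)  111000(✓)  111011(✓)  111100(✓)
size-2^1 implicants → 1-1100  1000-0  11-011  11-100  111-00
Unchecked terms (primes): 001110, 011111, 1-1100, 1000-0, 101001, 11-011, 11-100, 111-00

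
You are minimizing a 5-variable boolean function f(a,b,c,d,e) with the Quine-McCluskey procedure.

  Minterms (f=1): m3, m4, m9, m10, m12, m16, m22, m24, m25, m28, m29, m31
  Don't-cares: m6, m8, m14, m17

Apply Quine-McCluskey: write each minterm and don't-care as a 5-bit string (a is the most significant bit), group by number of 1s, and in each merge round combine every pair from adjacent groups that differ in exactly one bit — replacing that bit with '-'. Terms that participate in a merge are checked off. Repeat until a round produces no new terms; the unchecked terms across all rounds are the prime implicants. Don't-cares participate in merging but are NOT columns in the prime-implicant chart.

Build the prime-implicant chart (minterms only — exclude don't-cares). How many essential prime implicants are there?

Round 0: 00011 00100✓ 00110✓ 01000✓ 01001✓ 01010✓ 01100✓ 01110✓ 10000✓ 10001✓ 10110✓ 11000✓ 11001✓ 11100✓ 11101✓ 11111✓
Round 1: -0110 -1000✓ -1001✓ -1100✓ 0-100✓ 0-110✓ 001-0✓ 01-00✓ 01-10✓ 010-0✓ 0100-✓ 011-0✓ 1-000✓ 1-001✓ 1000-✓ 11-00✓ 11-01✓ 1100-✓ 111-1 1110-✓
Round 2: -1-00 -100- 0-1-0 01--0 1-00- 11-0-
PIs = {-0110, -1-00, -100-, 0-1-0, 00011, 01--0, 1-00-, 11-0-, 111-1}
Coverage chart:
  m3: 00011 ←essential
  m4: 0-1-0 ←essential
  m9: -100- ←essential
  m10: 01--0 ←essential
  m12: -1-00,0-1-0,01--0
  m16: 1-00- ←essential
  m22: -0110 ←essential
  m24: -1-00,-100-,1-00-,11-0-
  m25: -100-,1-00-,11-0-
  m28: -1-00,11-0-
  m29: 11-0-,111-1
  m31: 111-1 ←essential
Essential: -0110, -100-, 0-1-0, 00011, 01--0, 1-00-, 111-1

7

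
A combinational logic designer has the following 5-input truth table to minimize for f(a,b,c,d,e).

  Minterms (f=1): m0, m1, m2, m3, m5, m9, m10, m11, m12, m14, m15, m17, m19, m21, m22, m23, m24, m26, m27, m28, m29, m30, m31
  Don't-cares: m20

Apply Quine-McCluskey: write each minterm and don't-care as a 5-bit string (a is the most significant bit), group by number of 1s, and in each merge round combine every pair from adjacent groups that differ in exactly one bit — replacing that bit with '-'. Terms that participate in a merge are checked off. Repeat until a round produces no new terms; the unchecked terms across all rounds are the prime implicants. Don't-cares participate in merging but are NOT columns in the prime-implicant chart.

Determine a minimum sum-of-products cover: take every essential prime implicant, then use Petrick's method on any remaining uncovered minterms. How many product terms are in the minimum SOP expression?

8

[col 0] 00000*, 00001*, 00010*, 00011*, 00101*, 01001*, 01010*, 01011*, 01100*, 01110*, 01111*, 10001*, 10011*, 10100*, 10101*, 10110*, 10111*, 11000*, 11010*, 11011*, 11100*, 11101*, 11110*, 11111*
[col 1] -0001*, -0011*, -0101*, -1010*, -1011*, -1100*, -1110*, -1111*, 0-001*, 0-010*, 0-011*, 00-01*, 000-0*, 000-1*, 0000-*, 0001-*, 01-10*, 01-11*, 010-1*, 0101-*, 011-0*, 0111-*, 1-011*, 1-100*, 1-101*, 1-110*, 1-111*, 10-01*, 10-11*, 100-1*, 101-0*, 101-1*, 1010-*, 1011-*, 11-00*, 11-10*, 11-11*, 110-0*, 1101-*, 111-0*, 111-1*, 1110-*, 1111-*
[col 2] --011, -0-01, -00-1, -1-10*, -1-11*, -101-*, -11-0, -111-*, 0-0-1, 0-01-, 000--, 01-1-*, 1--11, 1-1-0*, 1-1-1*, 1-10-*, 1-11-*, 10--1, 101--*, 11--0, 11-1-*, 111--*
[col 3] -1-1-, 1-1--
Prime implicants: --011, -0-01, -00-1, -1-1-, -11-0, 0-0-1, 0-01-, 000--, 1--11, 1-1--, 10--1, 11--0
PI chart (minterm → PIs covering it):
  0 | 000--  (sole → essential)
  1 | -0-01,-00-1,0-0-1,000--
  2 | 0-01-,000--
  3 | --011,-00-1,0-0-1,0-01-,000--
  5 | -0-01  (sole → essential)
  9 | 0-0-1  (sole → essential)
  10 | -1-1-,0-01-
  11 | --011,-1-1-,0-0-1,0-01-
  12 | -11-0  (sole → essential)
  14 | -1-1-,-11-0
  15 | -1-1-  (sole → essential)
  17 | -0-01,-00-1,10--1
  19 | --011,-00-1,1--11,10--1
  21 | -0-01,1-1--,10--1
  22 | 1-1--  (sole → essential)
  23 | 1--11,1-1--,10--1
  24 | 11--0  (sole → essential)
  26 | -1-1-,11--0
  27 | --011,-1-1-,1--11
  28 | -11-0,1-1--,11--0
  29 | 1-1--  (sole → essential)
  30 | -1-1-,-11-0,1-1--,11--0
  31 | -1-1-,1--11,1-1--
Essential prime implicants: -0-01, -1-1-, -11-0, 0-0-1, 000--, 1-1--, 11--0
Petrick residual → --011
Minimum SOP uses 8 PIs: c'de + b'd'e + bd + bce' + a'c'e + a'b'c' + ac + abe'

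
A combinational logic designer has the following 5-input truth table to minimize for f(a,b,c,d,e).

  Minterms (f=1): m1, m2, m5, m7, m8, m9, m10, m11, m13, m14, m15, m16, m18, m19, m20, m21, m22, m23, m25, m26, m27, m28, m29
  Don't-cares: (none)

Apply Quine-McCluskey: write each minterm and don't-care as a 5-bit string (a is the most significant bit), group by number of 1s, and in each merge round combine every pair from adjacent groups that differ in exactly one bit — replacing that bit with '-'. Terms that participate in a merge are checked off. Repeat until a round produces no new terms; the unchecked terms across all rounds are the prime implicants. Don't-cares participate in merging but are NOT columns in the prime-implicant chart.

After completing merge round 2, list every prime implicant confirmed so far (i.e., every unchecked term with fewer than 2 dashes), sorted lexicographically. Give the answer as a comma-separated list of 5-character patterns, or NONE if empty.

NONE

[col 0] 00001*, 00010*, 00101*, 00111*, 01000*, 01001*, 01010*, 01011*, 01101*, 01110*, 01111*, 10000*, 10010*, 10011*, 10100*, 10101*, 10110*, 10111*, 11001*, 11010*, 11011*, 11100*, 11101*
[col 1] -0010*, -0101*, -0111*, -1001*, -1010*, -1011*, -1101*, 0-001*, 0-010*, 0-101*, 0-111*, 00-01*, 001-1*, 01-01*, 01-10*, 01-11*, 010-0*, 010-1*, 0100-*, 0101-*, 011-1*, 0111-*, 1-010*, 1-011*, 1-100*, 1-101*, 10-00*, 10-10*, 10-11*, 100-0*, 1001-*, 101-0*, 101-1*, 1010-*, 1011-*, 11-01*, 110-1*, 1101-*, 1110-*
[col 2] --010, --101, -01-1, -1-01, -10-1, -101-, 0--01, 0-1-1, 01--1, 01-1-, 010--, 1-01-, 1-10-, 10--0, 10-1-, 101--
Prime implicants: --010, --101, -01-1, -1-01, -10-1, -101-, 0--01, 0-1-1, 01--1, 01-1-, 010--, 1-01-, 1-10-, 10--0, 10-1-, 101--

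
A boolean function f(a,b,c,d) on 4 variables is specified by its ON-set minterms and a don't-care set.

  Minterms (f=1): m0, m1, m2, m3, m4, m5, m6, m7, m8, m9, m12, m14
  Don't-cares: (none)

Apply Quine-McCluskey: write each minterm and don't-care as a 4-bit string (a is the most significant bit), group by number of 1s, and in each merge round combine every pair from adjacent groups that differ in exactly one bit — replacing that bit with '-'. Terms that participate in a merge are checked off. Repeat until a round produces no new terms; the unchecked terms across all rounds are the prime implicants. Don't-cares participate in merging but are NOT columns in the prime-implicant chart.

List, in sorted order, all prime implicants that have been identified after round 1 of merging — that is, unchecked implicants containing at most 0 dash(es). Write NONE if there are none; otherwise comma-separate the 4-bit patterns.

NONE

[col 0] 0000*, 0001*, 0010*, 0011*, 0100*, 0101*, 0110*, 0111*, 1000*, 1001*, 1100*, 1110*
[col 1] -000*, -001*, -100*, -110*, 0-00*, 0-01*, 0-10*, 0-11*, 00-0*, 00-1*, 000-*, 001-*, 01-0*, 01-1*, 010-*, 011-*, 1-00*, 100-*, 11-0*
[col 2] --00, -00-, -1-0, 0--0*, 0--1*, 0-0-*, 0-1-*, 00--*, 01--*
[col 3] 0---
Prime implicants: --00, -00-, -1-0, 0---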